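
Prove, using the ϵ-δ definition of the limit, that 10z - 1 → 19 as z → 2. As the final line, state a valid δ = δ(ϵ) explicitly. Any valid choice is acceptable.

Let ϵ > 0 be given. We need δ > 0 so that 0 < |z − 2| < δ implies |(10z - 1) − 19| < ϵ.
|(10z - 1) − 19| = |10z - 20| = 10|z − 2|.
Thus it suffices that |z − 2| < ϵ/10.
Take δ = ϵ/10. If 0 < |z − 2| < δ then |(10z - 1) − 19| = 10|z − 2| < 10·(ϵ/10) = ϵ.

δ = ϵ/10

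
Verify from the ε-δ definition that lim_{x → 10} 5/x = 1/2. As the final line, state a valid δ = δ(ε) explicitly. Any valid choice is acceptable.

δ = min(5, 10ε)

Let ε > 0. We seek δ > 0 such that 0 < |x − 10| < δ implies |5/x − (1/2)| < ε.
|5/x − (1/2)| = 5·|10 − x|/(10·|x|) = 5|x − 10|/(10|x|).
Restrict δ ≤ 5. Then |x − 10| < 5 gives |x| > 5, so 10|x| > 50.
Then |5/x − (1/2)| < 5|x − 10|/50, which is < ε when |x − 10| < 10ε.
Take δ = min(5, 10ε). Then 0 < |x − 10| < δ gives both |x − 10| < 5 and |x − 10| < 10ε, so |5/x − (1/2)| < ε.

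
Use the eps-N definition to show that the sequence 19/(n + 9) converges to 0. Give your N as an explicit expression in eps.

Suppose eps > 0. For n ≥ 1, |19/(n + 9) − 0| = 19/(n + 9) ≤ 19/n.
We need 19/n < eps, i.e. n > 19/eps.
Take N = 19/eps. If n > N then |19/(n + 9)| ≤ 19/n < eps.

N = 19/eps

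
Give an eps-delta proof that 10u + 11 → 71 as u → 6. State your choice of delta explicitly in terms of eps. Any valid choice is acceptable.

Suppose eps > 0. We need delta > 0 so that 0 < |u − 6| < delta implies |(10u + 11) − 71| < eps.
Since (10u + 11) − 71 = 10(u − 6), we have |(10u + 11) − 71| = 10|u − 6|.
So 10|u − 6| < eps exactly when |u − 6| < eps/10.
Choosing delta = eps/10 gives |(10u + 11) − 71| = 10|u − 6| < eps whenever |u − 6| < delta.

delta = eps/10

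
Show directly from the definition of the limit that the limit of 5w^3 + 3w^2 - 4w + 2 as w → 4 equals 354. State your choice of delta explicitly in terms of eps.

Let eps > 0 be given. We want delta > 0 such that 0 < |w − 4| < delta implies |(5w^3 + 3w^2 - 4w + 2) − 354| < eps.
(5w^3 + 3w^2 - 4w + 2) − 354 = 5w^3 + 3w^2 - 4w - 352 = (w − 4)(5w^2 + 23w + 88).
So |(5w^3 + 3w^2 - 4w + 2) − 354| = |w − 4|·|5w^2 + 23w + 88|.
Require delta ≤ 1. Then |w − 4| < 1 gives |w| < 5, and by the triangle inequality |5w^2 + 23w + 88| ≤ 5·5^2 + 23·5 + 88 = 328.
Hence |(5w^3 + 3w^2 - 4w + 2) − 354| ≤ 328|w − 4| < eps provided |w − 4| < eps/328.
Choosing delta = min(1, eps/328) ensures both conditions, hence |(5w^3 + 3w^2 - 4w + 2) − 354| < eps.

delta = min(1, eps/328)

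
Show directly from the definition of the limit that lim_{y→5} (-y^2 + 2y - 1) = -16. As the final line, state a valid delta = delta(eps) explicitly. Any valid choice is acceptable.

delta = min(1, eps/9)

Let eps > 0 be given. We want delta > 0 such that 0 < |y − 5| < delta implies |(-y^2 + 2y - 1) + 16| < eps.
(-y^2 + 2y - 1) + 16 = -y^2 + 2y + 15 = (y − 5)(-y - 3).
So |(-y^2 + 2y - 1) + 16| = |y − 5|·|-y - 3|.
Require delta ≤ 1. Then |y − 5| < 1 gives |y| < 6, and by the triangle inequality |-y - 3| ≤ 6 + 3 = 9.
Hence |(-y^2 + 2y - 1) + 16| ≤ 9|y − 5| < eps provided |y − 5| < eps/9.
Take delta = min(1, eps/9). Then 0 < |y − 5| < delta gives both |y − 5| < 1 and |y − 5| < eps/9, so |(-y^2 + 2y - 1) + 16| < eps.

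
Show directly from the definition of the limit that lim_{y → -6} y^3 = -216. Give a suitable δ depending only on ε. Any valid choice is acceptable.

Fix ε > 0. We seek δ > 0 with 0 < |y + 6| < δ ⇒ |y^3 + 216| < ε.
Factor: y^3 + 216 = (y + 6)(y^2 - 6y + 36), so |y^3 + 216| = |y + 6|·|y^2 - 6y + 36|.
Restrict δ ≤ 2. Then |y + 6| < 2 gives |y| < 8, so by the triangle inequality |y^2 - 6y + 36| ≤ 8^2 + 6·8 + 36 = 148.
Hence |y^3 + 216| ≤ 148|y + 6|, which is < ε once |y + 6| < ε/148.
Take δ = min(2, ε/148). If 0 < |y + 6| < δ then both bounds hold and |y^3 + 216| ≤ 148|y + 6| < 148·(ε/148) = ε.

δ = min(2, ε/148)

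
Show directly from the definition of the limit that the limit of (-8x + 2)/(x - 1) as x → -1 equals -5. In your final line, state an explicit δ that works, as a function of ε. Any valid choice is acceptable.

δ = min(1, (1/3)ε)

Fix ε > 0. We want δ > 0 with 0 < |x + 1| < δ ⇒ |(-8x + 2)/(x - 1) + 5| < ε.
Combining over a common denominator, (-8x + 2)/(x - 1) + 5 = [(-8x + 2)·(-2) − 10·(x - 1)] / [(-2)·(x - 1)] = 6(x + 1) / ((-2)(x - 1)).
So |(-8x + 2)/(x - 1) + 5| = 6|x + 1| / (2·|x − 1|).
Require δ ≤ 1, so |x − 1| ≥ |-2| − |x + 1| > 2 − 1 = 1.
Hence |(-8x + 2)/(x - 1) + 5| < 6|x + 1|/(2·1) = 3|x + 1|, which is < ε once |x + 1| < (1/3)ε.
Take δ = min(1, (1/3)ε). Then 0 < |x + 1| < δ forces both bounds, so |(-8x + 2)/(x - 1) + 5| < ε.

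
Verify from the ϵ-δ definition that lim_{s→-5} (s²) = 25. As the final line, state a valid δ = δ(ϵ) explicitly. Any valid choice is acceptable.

Suppose ϵ > 0. We seek δ > 0 with 0 < |s + 5| < δ ⇒ |s² − 25| < ϵ.
Factor: s² − 25 = (s + 5)(s - 5), so |s² − 25| = |s + 5|·|s - 5|.
Impose δ ≤ 1 so that |s| < 6; then |s - 5| ≤ 11.
Hence |s² − 25| ≤ 11|s + 5|, which is < ϵ once |s + 5| < ϵ/11.
Take δ = min(1, ϵ/11). If 0 < |s + 5| < δ then both bounds hold and |s² − 25| ≤ 11|s + 5| < 11·(ϵ/11) = ϵ.

δ = min(1, ϵ/11)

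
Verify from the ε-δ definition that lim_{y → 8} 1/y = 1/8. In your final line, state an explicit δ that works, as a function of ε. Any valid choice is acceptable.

δ = min(4, 32ε)

Suppose ε > 0. We seek δ > 0 such that 0 < |y − 8| < δ implies |1/y − (1/8)| < ε.
|1/y − (1/8)| = |8 − y|/(8·|y|) = |y − 8|/(8|y|).
Require δ ≤ 4 so that |y| > 8 − 4 = 4, hence 8|y| > 32.
Then |1/y − (1/8)| < |y − 8|/32, which is < ε when |y − 8| < 32ε.
Take δ = min(4, 32ε). Then 0 < |y − 8| < δ gives both |y − 8| < 4 and |y − 8| < 32ε, so |1/y − (1/8)| < ε.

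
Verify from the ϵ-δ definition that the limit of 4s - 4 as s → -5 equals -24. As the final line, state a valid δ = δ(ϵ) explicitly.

δ = ϵ/4

Suppose ϵ > 0. We need δ > 0 so that 0 < |s + 5| < δ implies |(4s - 4) + 24| < ϵ.
Since (4s - 4) + 24 = 4(s + 5), we have |(4s - 4) + 24| = 4|s + 5|.
So 4|s + 5| < ϵ exactly when |s + 5| < ϵ/4.
Choosing δ = ϵ/4 gives |(4s - 4) + 24| = 4|s + 5| < ϵ whenever |s + 5| < δ.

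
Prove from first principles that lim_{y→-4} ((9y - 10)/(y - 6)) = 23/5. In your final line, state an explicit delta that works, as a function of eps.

delta = min(5, (25/22)eps)

Fix eps > 0. We want delta > 0 with 0 < |y + 4| < delta ⇒ |(9y - 10)/(y - 6) − (23/5)| < eps.
Combining over a common denominator, (9y - 10)/(y - 6) − (23/5) = [(9y - 10)·(-10) − (-46)·(y - 6)] / [(-10)·(y - 6)] = -44(y + 4) / ((-10)(y - 6)).
So |(9y - 10)/(y - 6) − (23/5)| = 44|y + 4| / (10·|y − 6|).
Require delta ≤ 5, so |y − 6| ≥ |-10| − |y + 4| > 10 − 5 = 5.
Hence |(9y - 10)/(y - 6) − (23/5)| < 44|y + 4|/(10·5) = (22/25)|y + 4|, which is < eps once |y + 4| < (25/22)eps.
Take delta = min(5, (25/22)eps). Then 0 < |y + 4| < delta forces both bounds, so |(9y - 10)/(y - 6) − (23/5)| < eps.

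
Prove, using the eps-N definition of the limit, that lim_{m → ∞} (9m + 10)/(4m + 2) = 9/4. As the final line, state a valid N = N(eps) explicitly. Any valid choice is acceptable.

Let eps > 0. For m ≥ 1, |(9m + 10)/(4m + 2) − (9/4)| = |22|/(4(4m + 2)) = 22/(4(4m + 2)).
Since 4m + 2 ≥ 4m for m ≥ 1, this is ≤ 22/(4·4m) = (11/8)/m.
So |(9m + 10)/(4m + 2) − (9/4)| < eps whenever m > (11/8)/eps.
Take N = (11/8)/eps. If m > N then |(9m + 10)/(4m + 2) − (9/4)| ≤ (11/8)/m < eps.

N = (11/8)/eps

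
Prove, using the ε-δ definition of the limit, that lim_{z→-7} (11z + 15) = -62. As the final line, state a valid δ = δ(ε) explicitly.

Fix ε > 0. We need δ > 0 so that 0 < |z + 7| < δ implies |(11z + 15) + 62| < ε.
|(11z + 15) + 62| = |11z + 77| = 11|z + 7|.
So 11|z + 7| < ε exactly when |z + 7| < ε/11.
Choosing δ = ε/11 gives |(11z + 15) + 62| = 11|z + 7| < ε whenever |z + 7| < δ.

δ = ε/11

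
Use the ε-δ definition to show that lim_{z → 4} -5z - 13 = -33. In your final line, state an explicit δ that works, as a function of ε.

δ = ε/5

Suppose ε > 0. We need δ > 0 so that 0 < |z − 4| < δ implies |(-5z - 13) + 33| < ε.
|(-5z - 13) + 33| = |-5z + 20| = 5|z − 4|.
Thus it suffices that |z − 4| < ε/5.
Choosing δ = ε/5 gives |(-5z - 13) + 33| = 5|z − 4| < ε whenever |z − 4| < δ.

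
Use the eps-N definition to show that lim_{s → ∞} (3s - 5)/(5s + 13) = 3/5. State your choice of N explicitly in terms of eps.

N = (64/25)/eps

Let eps > 0 be given. We seek N > 0 such that s > N implies |(3s - 5)/(5s + 13) − (3/5)| < eps.
(3s - 5)/(5s + 13) − (3/5) = (5(3s - 5) − 3(5s + 13)) / (5(5s + 13)) = -64/(5(5s + 13)).
For s > 0 we have 5s + 13 > 5s, so |(3s - 5)/(5s + 13) − (3/5)| = 64/(5(5s + 13)) < 64/(5·5s) = (64/25)/s.
Thus |(3s - 5)/(5s + 13) − (3/5)| < eps whenever s > (64/25)/eps.
Take N = (64/25)/eps. If s > N then |(3s - 5)/(5s + 13) − (3/5)| < (64/25)/s < eps.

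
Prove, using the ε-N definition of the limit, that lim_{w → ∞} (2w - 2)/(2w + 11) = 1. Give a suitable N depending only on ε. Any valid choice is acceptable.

N = (13/2)/ε

Let ε > 0. We seek N > 0 such that w > N implies |(2w - 2)/(2w + 11) − 1| < ε.
(2w - 2)/(2w + 11) − 1 = (2(2w - 2) − 2(2w + 11)) / (2(2w + 11)) = -26/(2(2w + 11)).
For w > 0 we have 2w + 11 > 2w, so |(2w - 2)/(2w + 11) − 1| = 26/(2(2w + 11)) < 26/(2·2w) = (13/2)/w.
Thus |(2w - 2)/(2w + 11) − 1| < ε whenever w > (13/2)/ε.
Take N = (13/2)/ε. If w > N then |(2w - 2)/(2w + 11) − 1| < (13/2)/w < ε.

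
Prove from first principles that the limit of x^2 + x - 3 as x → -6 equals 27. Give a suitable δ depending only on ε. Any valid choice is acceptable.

δ = min(1, ε/12)

Fix ε > 0. We want δ > 0 such that 0 < |x + 6| < δ implies |(x^2 + x - 3) − 27| < ε.
(x^2 + x - 3) − 27 = x^2 + x - 30 = (x + 6)(x - 5).
So |(x^2 + x - 3) − 27| = |x + 6|·|x - 5|.
Assume first that |x + 6| < 1, so |x| < 7. Then |x - 5| ≤ 7 + 5 = 12.
Hence |(x^2 + x - 3) − 27| ≤ 12|x + 6| < ε provided |x + 6| < ε/12.
Take δ = min(1, ε/12). Then 0 < |x + 6| < δ gives both |x + 6| < 1 and |x + 6| < ε/12, so |(x^2 + x - 3) − 27| < ε.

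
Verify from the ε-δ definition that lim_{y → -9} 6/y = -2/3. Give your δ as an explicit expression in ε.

δ = min(9/2, (27/4)ε)

Let ε > 0. We seek δ > 0 such that 0 < |y + 9| < δ implies |6/y + 2/3| < ε.
|6/y + 2/3| = 6·|-9 − y|/(9·|y|) = 6|y + 9|/(9|y|).
Restrict δ ≤ 9/2. Then |y + 9| < 9/2 gives |y| > 9/2, so 9|y| > 81/2.
Then |6/y + 2/3| < 6|y + 9|/(81/2), which is < ε when |y + 9| < (27/4)ε.
Take δ = min(9/2, (27/4)ε). Then 0 < |y + 9| < δ gives both |y + 9| < 9/2 and |y + 9| < (27/4)ε, so |6/y + 2/3| < ε.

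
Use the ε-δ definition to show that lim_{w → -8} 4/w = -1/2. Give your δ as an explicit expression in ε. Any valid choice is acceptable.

Fix ε > 0. We seek δ > 0 such that 0 < |w + 8| < δ implies |4/w + 1/2| < ε.
|4/w + 1/2| = 4·|-8 − w|/(8·|w|) = 4|w + 8|/(8|w|).
Require δ ≤ 4 so that |w| > 8 − 4 = 4, hence 8|w| > 32.
Then |4/w + 1/2| < 4|w + 8|/32, which is < ε when |w + 8| < 8ε.
Take δ = min(4, 8ε). Then 0 < |w + 8| < δ gives both |w + 8| < 4 and |w + 8| < 8ε, so |4/w + 1/2| < ε.

δ = min(4, 8ε)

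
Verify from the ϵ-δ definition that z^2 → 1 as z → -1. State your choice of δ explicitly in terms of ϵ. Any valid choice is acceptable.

δ = min(1, ϵ/3)

Fix ϵ > 0. We seek δ > 0 with 0 < |z + 1| < δ ⇒ |z^2 − 1| < ϵ.
Factor: z^2 − 1 = (z + 1)(z - 1), so |z^2 − 1| = |z + 1|·|z - 1|.
Impose δ ≤ 1 so that |z| < 2; then |z - 1| ≤ 3.
Hence |z^2 − 1| ≤ 3|z + 1|, which is < ϵ once |z + 1| < ϵ/3.
Take δ = min(1, ϵ/3). If 0 < |z + 1| < δ then both bounds hold and |z^2 − 1| ≤ 3|z + 1| < 3·(ϵ/3) = ϵ.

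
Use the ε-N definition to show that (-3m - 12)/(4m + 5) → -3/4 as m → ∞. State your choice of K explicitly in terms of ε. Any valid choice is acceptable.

K = (33/16)/ε

Suppose ε > 0. For m ≥ 1, |(-3m - 12)/(4m + 5) + 3/4| = |-33|/(4(4m + 5)) = 33/(4(4m + 5)).
Since 4m + 5 ≥ 4m for m ≥ 1, this is ≤ 33/(4·4m) = (33/16)/m.
So |(-3m - 12)/(4m + 5) + 3/4| < ε whenever m > (33/16)/ε.
Take K = (33/16)/ε. If m > K then |(-3m - 12)/(4m + 5) + 3/4| ≤ (33/16)/m < ε.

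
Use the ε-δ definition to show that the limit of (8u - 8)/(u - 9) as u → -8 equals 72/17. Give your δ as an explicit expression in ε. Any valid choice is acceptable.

δ = min(17/2, (289/128)ε)

Let ε > 0. We want δ > 0 with 0 < |u + 8| < δ ⇒ |(8u - 8)/(u - 9) − (72/17)| < ε.
Combining over a common denominator, (8u - 8)/(u - 9) − (72/17) = [(8u - 8)·(-17) − (-72)·(u - 9)] / [(-17)·(u - 9)] = -64(u + 8) / ((-17)(u - 9)).
So |(8u - 8)/(u - 9) − (72/17)| = 64|u + 8| / (17·|u − 9|).
Restrict δ ≤ 17/2. Then |u + 8| < 17/2 gives |u − 9| = |(u + 8) + (-17)| ≥ 17 − 17/2 = 17/2.
Hence |(8u - 8)/(u - 9) − (72/17)| < 64|u + 8|/(17·(17/2)) = (128/289)|u + 8|, which is < ε once |u + 8| < (289/128)ε.
Take δ = min(17/2, (289/128)ε). Then 0 < |u + 8| < δ forces both bounds, so |(8u - 8)/(u - 9) − (72/17)| < ε.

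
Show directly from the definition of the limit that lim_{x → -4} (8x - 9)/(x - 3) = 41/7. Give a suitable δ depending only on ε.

δ = min(7/2, (49/30)ε)

Let ε > 0. We want δ > 0 with 0 < |x + 4| < δ ⇒ |(8x - 9)/(x - 3) − (41/7)| < ε.
Combining over a common denominator, (8x - 9)/(x - 3) − (41/7) = [(8x - 9)·(-7) − (-41)·(x - 3)] / [(-7)·(x - 3)] = -15(x + 4) / ((-7)(x - 3)).
So |(8x - 9)/(x - 3) − (41/7)| = 15|x + 4| / (7·|x − 3|).
Require δ ≤ 7/2, so |x − 3| ≥ |-7| − |x + 4| > 7 − 7/2 = 7/2.
Hence |(8x - 9)/(x - 3) − (41/7)| < 15|x + 4|/(7·(7/2)) = (30/49)|x + 4|, which is < ε once |x + 4| < (49/30)ε.
Take δ = min(7/2, (49/30)ε). Then 0 < |x + 4| < δ forces both bounds, so |(8x - 9)/(x - 3) − (41/7)| < ε.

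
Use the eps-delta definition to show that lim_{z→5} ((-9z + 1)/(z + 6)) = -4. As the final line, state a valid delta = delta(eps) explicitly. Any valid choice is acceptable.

delta = min(11/2, (11/10)eps)

Suppose eps > 0. We want delta > 0 with 0 < |z − 5| < delta ⇒ |(-9z + 1)/(z + 6) + 4| < eps.
Combining over a common denominator, (-9z + 1)/(z + 6) + 4 = [(-9z + 1)·11 − (-44)·(z + 6)] / [11·(z + 6)] = -55(z − 5) / (11(z + 6)).
So |(-9z + 1)/(z + 6) + 4| = 55|z − 5| / (11·|z + 6|).
Require delta ≤ 11/2, so |z + 6| ≥ |11| − |z − 5| > 11 − 11/2 = 11/2.
Hence |(-9z + 1)/(z + 6) + 4| < 55|z − 5|/(11·(11/2)) = (10/11)|z − 5|, which is < eps once |z − 5| < (11/10)eps.
Take delta = min(11/2, (11/10)eps). Then 0 < |z − 5| < delta forces both bounds, so |(-9z + 1)/(z + 6) + 4| < eps.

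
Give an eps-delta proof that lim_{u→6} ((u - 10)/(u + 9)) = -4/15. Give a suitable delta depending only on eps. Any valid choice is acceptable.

delta = min(15/2, (225/38)eps)

Let eps > 0. We want delta > 0 with 0 < |u − 6| < delta ⇒ |(u - 10)/(u + 9) + 4/15| < eps.
Combining over a common denominator, (u - 10)/(u + 9) + 4/15 = [(u - 10)·15 − (-4)·(u + 9)] / [15·(u + 9)] = 19(u − 6) / (15(u + 9)).
So |(u - 10)/(u + 9) + 4/15| = 19|u − 6| / (15·|u + 9|).
Require delta ≤ 15/2, so |u + 9| ≥ |15| − |u − 6| > 15 − 15/2 = 15/2.
Hence |(u - 10)/(u + 9) + 4/15| < 19|u − 6|/(15·(15/2)) = (38/225)|u − 6|, which is < eps once |u − 6| < (225/38)eps.
Take delta = min(15/2, (225/38)eps). Then 0 < |u − 6| < delta forces both bounds, so |(u - 10)/(u + 9) + 4/15| < eps.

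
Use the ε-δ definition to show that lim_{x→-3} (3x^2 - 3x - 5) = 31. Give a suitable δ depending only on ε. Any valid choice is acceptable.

Let ε > 0 be given. We want δ > 0 such that 0 < |x + 3| < δ implies |(3x^2 - 3x - 5) − 31| < ε.
(3x^2 - 3x - 5) − 31 = 3x^2 - 3x - 36 = (x + 3)(3x - 12).
So |(3x^2 - 3x - 5) − 31| = |x + 3|·|3x - 12|.
Assume first that |x + 3| < 2, so |x| < 5. Then |3x - 12| ≤ 3·5 + 12 = 27.
Hence |(3x^2 - 3x - 5) − 31| ≤ 27|x + 3| < ε provided |x + 3| < ε/27.
Take δ = min(2, ε/27). Then 0 < |x + 3| < δ gives both |x + 3| < 2 and |x + 3| < ε/27, so |(3x^2 - 3x - 5) − 31| < ε.

δ = min(2, ε/27)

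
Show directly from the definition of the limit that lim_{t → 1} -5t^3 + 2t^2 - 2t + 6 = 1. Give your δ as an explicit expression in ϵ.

δ = min(1, ϵ/31)

Let ϵ > 0 be given. We want δ > 0 such that 0 < |t − 1| < δ implies |(-5t^3 + 2t^2 - 2t + 6) − 1| < ϵ.
(-5t^3 + 2t^2 - 2t + 6) − 1 = -5t^3 + 2t^2 - 2t + 5 = (t − 1)(-5t^2 - 3t - 5).
So |(-5t^3 + 2t^2 - 2t + 6) − 1| = |t − 1|·|-5t^2 - 3t - 5|.
Require δ ≤ 1. Then |t − 1| < 1 gives |t| < 2, and by the triangle inequality |-5t^2 - 3t - 5| ≤ 5·2^2 + 3·2 + 5 = 31.
Hence |(-5t^3 + 2t^2 - 2t + 6) − 1| ≤ 31|t − 1| < ϵ provided |t − 1| < ϵ/31.
Take δ = min(1, ϵ/31). Then 0 < |t − 1| < δ gives both |t − 1| < 1 and |t − 1| < ϵ/31, so |(-5t^3 + 2t^2 - 2t + 6) − 1| < ϵ.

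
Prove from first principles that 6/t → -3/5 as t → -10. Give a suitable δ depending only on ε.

δ = min(5, (25/3)ε)

Let ε > 0 be given. We seek δ > 0 such that 0 < |t + 10| < δ implies |6/t + 3/5| < ε.
|6/t + 3/5| = 6·|-10 − t|/(10·|t|) = 6|t + 10|/(10|t|).
Require δ ≤ 5 so that |t| > 10 − 5 = 5, hence 10|t| > 50.
Then |6/t + 3/5| < 6|t + 10|/50, which is < ε when |t + 10| < (25/3)ε.
Take δ = min(5, (25/3)ε). Then 0 < |t + 10| < δ gives both |t + 10| < 5 and |t + 10| < (25/3)ε, so |6/t + 3/5| < ε.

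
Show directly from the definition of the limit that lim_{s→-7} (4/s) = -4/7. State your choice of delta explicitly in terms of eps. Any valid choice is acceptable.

Suppose eps > 0. We seek delta > 0 such that 0 < |s + 7| < delta implies |4/s + 4/7| < eps.
|4/s + 4/7| = 4·|-7 − s|/(7·|s|) = 4|s + 7|/(7|s|).
Require delta ≤ 7/2 so that |s| > 7 − 7/2 = 7/2, hence 7|s| > 49/2.
Then |4/s + 4/7| < 4|s + 7|/(49/2), which is < eps when |s + 7| < (49/8)eps.
Take delta = min(7/2, (49/8)eps). Then 0 < |s + 7| < delta gives both |s + 7| < 7/2 and |s + 7| < (49/8)eps, so |4/s + 4/7| < eps.

delta = min(7/2, (49/8)eps)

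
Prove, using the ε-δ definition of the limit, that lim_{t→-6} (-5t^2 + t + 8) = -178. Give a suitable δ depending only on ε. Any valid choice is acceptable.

Fix ε > 0. We want δ > 0 such that 0 < |t + 6| < δ implies |(-5t^2 + t + 8) + 178| < ε.
(-5t^2 + t + 8) + 178 = -5t^2 + t + 186 = (t + 6)(-5t + 31).
So |(-5t^2 + t + 8) + 178| = |t + 6|·|-5t + 31|.
Require δ ≤ 1. Then |t + 6| < 1 gives |t| < 7, and by the triangle inequality |-5t + 31| ≤ 5·7 + 31 = 66.
Hence |(-5t^2 + t + 8) + 178| ≤ 66|t + 6| < ε provided |t + 6| < ε/66.
Take δ = min(1, ε/66). Then 0 < |t + 6| < δ gives both |t + 6| < 1 and |t + 6| < ε/66, so |(-5t^2 + t + 8) + 178| < ε.

δ = min(1, ε/66)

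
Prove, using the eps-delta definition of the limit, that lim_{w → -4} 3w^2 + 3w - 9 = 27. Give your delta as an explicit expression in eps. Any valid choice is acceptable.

Let eps > 0. We want delta > 0 such that 0 < |w + 4| < delta implies |(3w^2 + 3w - 9) − 27| < eps.
(3w^2 + 3w - 9) − 27 = 3w^2 + 3w - 36 = (w + 4)(3w - 9).
So |(3w^2 + 3w - 9) − 27| = |w + 4|·|3w - 9|.
Assume first that |w + 4| < 1, so |w| < 5. Then |3w - 9| ≤ 3·5 + 9 = 24.
Hence |(3w^2 + 3w - 9) − 27| ≤ 24|w + 4| < eps provided |w + 4| < eps/24.
Choosing delta = min(1, eps/24) ensures both conditions, hence |(3w^2 + 3w - 9) − 27| < eps.

delta = min(1, eps/24)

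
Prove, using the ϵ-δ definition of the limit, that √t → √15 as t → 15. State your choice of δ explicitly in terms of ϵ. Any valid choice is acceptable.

Suppose ϵ > 0. We want δ > 0 such that 0 < |t − 15| < δ implies |√t − √15| < ϵ.
Rationalise: √t − √15 = (t − 15)/(√t + √15), so |√t − √15| = |t − 15|/(√t + √15).
Restrict δ ≤ 15 so that |t − 15| < 15 forces t > 0, and then √t + √15 > √15.
Hence |√t − √15| < |t − 15|/√15, which is < ϵ once |t − 15| < √15·ϵ.
Take δ = min(15, √15·ϵ). If 0 < |t − 15| < δ then t > 0 and |√t − √15| < |t − 15|/√15 < ϵ.

δ = min(15, √15·ϵ)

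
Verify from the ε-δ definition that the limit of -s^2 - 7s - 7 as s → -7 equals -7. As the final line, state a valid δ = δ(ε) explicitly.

δ = min(1, ε/8)

Let ε > 0 be given. We want δ > 0 such that 0 < |s + 7| < δ implies |(-s^2 - 7s - 7) + 7| < ε.
(-s^2 - 7s - 7) + 7 = -s^2 - 7s = (s + 7)(-s).
So |(-s^2 - 7s - 7) + 7| = |s + 7|·|-s|.
Assume first that |s + 7| < 1, so |s| < 8. Then |-s| ≤ 8 = 8.
Hence |(-s^2 - 7s - 7) + 7| ≤ 8|s + 7| < ε provided |s + 7| < ε/8.
Choosing δ = min(1, ε/8) ensures both conditions, hence |(-s^2 - 7s - 7) + 7| < ε.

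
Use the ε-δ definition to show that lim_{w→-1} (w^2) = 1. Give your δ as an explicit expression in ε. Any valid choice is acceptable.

Let ε > 0 be given. We seek δ > 0 with 0 < |w + 1| < δ ⇒ |w^2 − 1| < ε.
Factor: w^2 − 1 = (w + 1)(w - 1), so |w^2 − 1| = |w + 1|·|w - 1|.
Restrict δ ≤ 2. Then |w + 1| < 2 gives |w| < 3, so by the triangle inequality |w - 1| ≤ 3 + 1 = 4.
Hence |w^2 − 1| ≤ 4|w + 1|, which is < ε once |w + 1| < ε/4.
Take δ = min(2, ε/4). If 0 < |w + 1| < δ then both bounds hold and |w^2 − 1| ≤ 4|w + 1| < 4·(ε/4) = ε.

δ = min(2, ε/4)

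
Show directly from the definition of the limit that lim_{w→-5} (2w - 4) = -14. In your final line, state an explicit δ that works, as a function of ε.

δ = ε/2

Suppose ε > 0. We need δ > 0 so that 0 < |w + 5| < δ implies |(2w - 4) + 14| < ε.
|(2w - 4) + 14| = |2w + 10| = 2|w + 5|.
So 2|w + 5| < ε exactly when |w + 5| < ε/2.
Take δ = ε/2. If 0 < |w + 5| < δ then |(2w - 4) + 14| = 2|w + 5| < 2·(ε/2) = ε.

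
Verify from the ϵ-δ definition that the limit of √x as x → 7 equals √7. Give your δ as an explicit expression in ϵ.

δ = min(7, √7·ϵ)

Fix ϵ > 0. We want δ > 0 such that 0 < |x − 7| < δ implies |√x − √7| < ϵ.
Rationalise: √x − √7 = (x − 7)/(√x + √7), so |√x − √7| = |x − 7|/(√x + √7).
Restrict δ ≤ 7 so that |x − 7| < 7 forces x > 0, and then √x + √7 > √7.
Hence |√x − √7| < |x − 7|/√7, which is < ϵ once |x − 7| < √7·ϵ.
Take δ = min(7, √7·ϵ). If 0 < |x − 7| < δ then x > 0 and |√x − √7| < |x − 7|/√7 < ϵ.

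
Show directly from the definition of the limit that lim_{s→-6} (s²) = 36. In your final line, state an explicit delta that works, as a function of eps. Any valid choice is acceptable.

delta = min(1, eps/13)

Let eps > 0 be given. We seek delta > 0 with 0 < |s + 6| < delta ⇒ |s² − 36| < eps.
Factor: s² − 36 = (s + 6)(s - 6), so |s² − 36| = |s + 6|·|s - 6|.
Impose delta ≤ 1 so that |s| < 7; then |s - 6| ≤ 13.
Hence |s² − 36| ≤ 13|s + 6|, which is < eps once |s + 6| < eps/13.
Take delta = min(1, eps/13). If 0 < |s + 6| < delta then both bounds hold and |s² − 36| ≤ 13|s + 6| < 13·(eps/13) = eps.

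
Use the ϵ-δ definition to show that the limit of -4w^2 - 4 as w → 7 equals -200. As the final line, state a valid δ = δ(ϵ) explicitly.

δ = min(1, ϵ/60)

Suppose ϵ > 0. We want δ > 0 such that 0 < |w − 7| < δ implies |(-4w^2 - 4) + 200| < ϵ.
(-4w^2 - 4) + 200 = -4w^2 + 196 = (w − 7)(-4w - 28).
So |(-4w^2 - 4) + 200| = |w − 7|·|-4w - 28|.
Require δ ≤ 1. Then |w − 7| < 1 gives |w| < 8, and by the triangle inequality |-4w - 28| ≤ 4·8 + 28 = 60.
Hence |(-4w^2 - 4) + 200| ≤ 60|w − 7| < ϵ provided |w − 7| < ϵ/60.
Take δ = min(1, ϵ/60). Then 0 < |w − 7| < δ gives both |w − 7| < 1 and |w − 7| < ϵ/60, so |(-4w^2 - 4) + 200| < ϵ.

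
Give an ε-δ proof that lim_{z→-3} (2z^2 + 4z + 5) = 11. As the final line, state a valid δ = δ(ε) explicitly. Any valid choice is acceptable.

δ = min(1, ε/10)

Let ε > 0 be given. We want δ > 0 such that 0 < |z + 3| < δ implies |(2z^2 + 4z + 5) − 11| < ε.
(2z^2 + 4z + 5) − 11 = 2z^2 + 4z - 6 = (z + 3)(2z - 2).
So |(2z^2 + 4z + 5) − 11| = |z + 3|·|2z - 2|.
Assume first that |z + 3| < 1, so |z| < 4. Then |2z - 2| ≤ 2·4 + 2 = 10.
Hence |(2z^2 + 4z + 5) − 11| ≤ 10|z + 3| < ε provided |z + 3| < ε/10.
Choosing δ = min(1, ε/10) ensures both conditions, hence |(2z^2 + 4z + 5) − 11| < ε.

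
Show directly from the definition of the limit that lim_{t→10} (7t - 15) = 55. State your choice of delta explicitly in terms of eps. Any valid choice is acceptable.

delta = eps/7

Suppose eps > 0. We need delta > 0 so that 0 < |t − 10| < delta implies |(7t - 15) − 55| < eps.
Since (7t - 15) − 55 = 7(t − 10), we have |(7t - 15) − 55| = 7|t − 10|.
So 7|t − 10| < eps exactly when |t − 10| < eps/7.
Take delta = eps/7. If 0 < |t − 10| < delta then |(7t - 15) − 55| = 7|t − 10| < 7·(eps/7) = eps.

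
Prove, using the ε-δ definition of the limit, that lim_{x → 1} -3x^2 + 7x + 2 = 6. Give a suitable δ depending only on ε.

δ = min(2, ε/13)

Suppose ε > 0. We want δ > 0 such that 0 < |x − 1| < δ implies |(-3x^2 + 7x + 2) − 6| < ε.
(-3x^2 + 7x + 2) − 6 = -3x^2 + 7x - 4 = (x − 1)(-3x + 4).
So |(-3x^2 + 7x + 2) − 6| = |x − 1|·|-3x + 4|.
Require δ ≤ 2. Then |x − 1| < 2 gives |x| < 3, and by the triangle inequality |-3x + 4| ≤ 3·3 + 4 = 13.
Hence |(-3x^2 + 7x + 2) − 6| ≤ 13|x − 1| < ε provided |x − 1| < ε/13.
Take δ = min(2, ε/13). Then 0 < |x − 1| < δ gives both |x − 1| < 2 and |x − 1| < ε/13, so |(-3x^2 + 7x + 2) − 6| < ε.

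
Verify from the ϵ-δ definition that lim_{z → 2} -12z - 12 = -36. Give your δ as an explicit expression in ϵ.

Let ϵ > 0. We need δ > 0 so that 0 < |z − 2| < δ implies |(-12z - 12) + 36| < ϵ.
Since (-12z - 12) + 36 = -12(z − 2), we have |(-12z - 12) + 36| = 12|z − 2|.
So 12|z − 2| < ϵ exactly when |z − 2| < ϵ/12.
Take δ = ϵ/12. If 0 < |z − 2| < δ then |(-12z - 12) + 36| = 12|z − 2| < 12·(ϵ/12) = ϵ.

δ = ϵ/12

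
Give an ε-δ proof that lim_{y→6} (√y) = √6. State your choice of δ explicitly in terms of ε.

δ = min(6, √6·ε)

Suppose ε > 0. We want δ > 0 such that 0 < |y − 6| < δ implies |√y − √6| < ε.
Rationalise: √y − √6 = (y − 6)/(√y + √6), so |√y − √6| = |y − 6|/(√y + √6).
Restrict δ ≤ 6 so that |y − 6| < 6 forces y > 0, and then √y + √6 > √6.
Hence |√y − √6| < |y − 6|/√6, which is < ε once |y − 6| < √6·ε.
Take δ = min(6, √6·ε). If 0 < |y − 6| < δ then y > 0 and |√y − √6| < |y − 6|/√6 < ε.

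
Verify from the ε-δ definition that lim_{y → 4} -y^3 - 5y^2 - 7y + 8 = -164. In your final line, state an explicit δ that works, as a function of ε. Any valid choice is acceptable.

Suppose ε > 0. We want δ > 0 such that 0 < |y − 4| < δ implies |(-y^3 - 5y^2 - 7y + 8) + 164| < ε.
(-y^3 - 5y^2 - 7y + 8) + 164 = -y^3 - 5y^2 - 7y + 172 = (y − 4)(-y^2 - 9y - 43).
So |(-y^3 - 5y^2 - 7y + 8) + 164| = |y − 4|·|-y^2 - 9y - 43|.
Assume first that |y − 4| < 1, so |y| < 5. Then |-y^2 - 9y - 43| ≤ 5^2 + 9·5 + 43 = 113.
Hence |(-y^3 - 5y^2 - 7y + 8) + 164| ≤ 113|y − 4| < ε provided |y − 4| < ε/113.
Choosing δ = min(1, ε/113) ensures both conditions, hence |(-y^3 - 5y^2 - 7y + 8) + 164| < ε.

δ = min(1, ε/113)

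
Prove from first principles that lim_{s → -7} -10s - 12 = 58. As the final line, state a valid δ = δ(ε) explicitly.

δ = ε/10

Let ε > 0. We need δ > 0 so that 0 < |s + 7| < δ implies |(-10s - 12) − 58| < ε.
Since (-10s - 12) − 58 = -10(s + 7), we have |(-10s - 12) − 58| = 10|s + 7|.
Thus it suffices that |s + 7| < ε/10.
Take δ = ε/10. If 0 < |s + 7| < δ then |(-10s - 12) − 58| = 10|s + 7| < 10·(ε/10) = ε.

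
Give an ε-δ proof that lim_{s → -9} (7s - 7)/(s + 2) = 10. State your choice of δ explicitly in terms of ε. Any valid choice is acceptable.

Fix ε > 0. We want δ > 0 with 0 < |s + 9| < δ ⇒ |(7s - 7)/(s + 2) − 10| < ε.
Combining over a common denominator, (7s - 7)/(s + 2) − 10 = [(7s - 7)·(-7) − (-70)·(s + 2)] / [(-7)·(s + 2)] = 21(s + 9) / ((-7)(s + 2)).
So |(7s - 7)/(s + 2) − 10| = 21|s + 9| / (7·|s + 2|).
Require δ ≤ 7/2, so |s + 2| ≥ |-7| − |s + 9| > 7 − 7/2 = 7/2.
Hence |(7s - 7)/(s + 2) − 10| < 21|s + 9|/(7·(7/2)) = (6/7)|s + 9|, which is < ε once |s + 9| < (7/6)ε.
Take δ = min(7/2, (7/6)ε). Then 0 < |s + 9| < δ forces both bounds, so |(7s - 7)/(s + 2) − 10| < ε.

δ = min(7/2, (7/6)ε)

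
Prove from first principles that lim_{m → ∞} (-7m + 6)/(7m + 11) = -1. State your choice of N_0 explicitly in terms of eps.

Fix eps > 0. For m ≥ 1, |(-7m + 6)/(7m + 11) + 1| = |119|/(7(7m + 11)) = 119/(7(7m + 11)).
Since 7m + 11 ≥ 7m for m ≥ 1, this is ≤ 119/(7·7m) = (17/7)/m.
So |(-7m + 6)/(7m + 11) + 1| < eps whenever m > (17/7)/eps.
Take N_0 = (17/7)/eps. If m > N_0 then |(-7m + 6)/(7m + 11) + 1| ≤ (17/7)/m < eps.

N_0 = (17/7)/eps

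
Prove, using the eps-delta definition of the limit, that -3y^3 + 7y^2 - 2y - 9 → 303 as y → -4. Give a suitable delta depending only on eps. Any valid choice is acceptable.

delta = min(1, eps/248)

Let eps > 0 be given. We want delta > 0 such that 0 < |y + 4| < delta implies |(-3y^3 + 7y^2 - 2y - 9) − 303| < eps.
(-3y^3 + 7y^2 - 2y - 9) − 303 = -3y^3 + 7y^2 - 2y - 312 = (y + 4)(-3y^2 + 19y - 78).
So |(-3y^3 + 7y^2 - 2y - 9) − 303| = |y + 4|·|-3y^2 + 19y - 78|.
Require delta ≤ 1. Then |y + 4| < 1 gives |y| < 5, and by the triangle inequality |-3y^2 + 19y - 78| ≤ 3·5^2 + 19·5 + 78 = 248.
Hence |(-3y^3 + 7y^2 - 2y - 9) − 303| ≤ 248|y + 4| < eps provided |y + 4| < eps/248.
Take delta = min(1, eps/248). Then 0 < |y + 4| < delta gives both |y + 4| < 1 and |y + 4| < eps/248, so |(-3y^3 + 7y^2 - 2y - 9) − 303| < eps.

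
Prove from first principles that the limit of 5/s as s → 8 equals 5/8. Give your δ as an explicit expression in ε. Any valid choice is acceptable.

δ = min(4, (32/5)ε)

Let ε > 0. We seek δ > 0 such that 0 < |s − 8| < δ implies |5/s − (5/8)| < ε.
|5/s − (5/8)| = 5·|8 − s|/(8·|s|) = 5|s − 8|/(8|s|).
Restrict δ ≤ 4. Then |s − 8| < 4 gives |s| > 4, so 8|s| > 32.
Then |5/s − (5/8)| < 5|s − 8|/32, which is < ε when |s − 8| < (32/5)ε.
Take δ = min(4, (32/5)ε). Then 0 < |s − 8| < δ gives both |s − 8| < 4 and |s − 8| < (32/5)ε, so |5/s − (5/8)| < ε.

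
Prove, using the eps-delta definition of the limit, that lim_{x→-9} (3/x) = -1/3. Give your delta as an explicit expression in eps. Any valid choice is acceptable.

delta = min(9/2, (27/2)eps)

Let eps > 0 be given. We seek delta > 0 such that 0 < |x + 9| < delta implies |3/x + 1/3| < eps.
|3/x + 1/3| = 3·|-9 − x|/(9·|x|) = 3|x + 9|/(9|x|).
Require delta ≤ 9/2 so that |x| > 9 − 9/2 = 9/2, hence 9|x| > 81/2.
Then |3/x + 1/3| < 3|x + 9|/(81/2), which is < eps when |x + 9| < (27/2)eps.
Take delta = min(9/2, (27/2)eps). Then 0 < |x + 9| < delta gives both |x + 9| < 9/2 and |x + 9| < (27/2)eps, so |3/x + 1/3| < eps.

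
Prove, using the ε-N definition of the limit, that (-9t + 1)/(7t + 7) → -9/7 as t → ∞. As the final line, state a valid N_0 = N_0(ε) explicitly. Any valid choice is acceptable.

N_0 = (10/7)/ε

Let ε > 0. We seek N_0 > 0 such that t > N_0 implies |(-9t + 1)/(7t + 7) + 9/7| < ε.
(-9t + 1)/(7t + 7) + 9/7 = (7(-9t + 1) − (-9)(7t + 7)) / (7(7t + 7)) = 70/(7(7t + 7)).
For t > 0 we have 7t + 7 > 7t, so |(-9t + 1)/(7t + 7) + 9/7| = 70/(7(7t + 7)) < 70/(7·7t) = (10/7)/t.
Thus |(-9t + 1)/(7t + 7) + 9/7| < ε whenever t > (10/7)/ε.
Take N_0 = (10/7)/ε. If t > N_0 then |(-9t + 1)/(7t + 7) + 9/7| < (10/7)/t < ε.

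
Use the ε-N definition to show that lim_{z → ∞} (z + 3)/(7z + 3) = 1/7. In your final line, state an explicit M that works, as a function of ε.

Suppose ε > 0. We seek M > 0 such that z > M implies |(z + 3)/(7z + 3) − (1/7)| < ε.
(z + 3)/(7z + 3) − (1/7) = (7(z + 3) − (7z + 3)) / (7(7z + 3)) = 18/(7(7z + 3)).
For z > 0 we have 7z + 3 > 7z, so |(z + 3)/(7z + 3) − (1/7)| = 18/(7(7z + 3)) < 18/(7·7z) = (18/49)/z.
Thus |(z + 3)/(7z + 3) − (1/7)| < ε whenever z > (18/49)/ε.
Take M = (18/49)/ε. If z > M then |(z + 3)/(7z + 3) − (1/7)| < (18/49)/z < ε.

M = (18/49)/ε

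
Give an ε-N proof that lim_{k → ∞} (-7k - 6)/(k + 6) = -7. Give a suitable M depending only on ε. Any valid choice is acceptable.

Let ε > 0. For k ≥ 1, |(-7k - 6)/(k + 6) + 7| = |36|/((k + 6)) = 36/((k + 6)).
Since k + 6 ≥ k for k ≥ 1, this is ≤ 36/(k) = 36/k.
So |(-7k - 6)/(k + 6) + 7| < ε whenever k > 36/ε.
Take M = 36/ε. If k > M then |(-7k - 6)/(k + 6) + 7| ≤ 36/k < ε.

M = 36/ε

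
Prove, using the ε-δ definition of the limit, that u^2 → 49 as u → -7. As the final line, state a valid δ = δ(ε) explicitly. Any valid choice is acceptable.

δ = min(1, ε/15)

Fix ε > 0. We seek δ > 0 with 0 < |u + 7| < δ ⇒ |u^2 − 49| < ε.
Factor: u^2 − 49 = (u + 7)(u - 7), so |u^2 − 49| = |u + 7|·|u - 7|.
Restrict δ ≤ 1. Then |u + 7| < 1 gives |u| < 8, so by the triangle inequality |u - 7| ≤ 8 + 7 = 15.
Hence |u^2 − 49| ≤ 15|u + 7|, which is < ε once |u + 7| < ε/15.
Take δ = min(1, ε/15). If 0 < |u + 7| < δ then both bounds hold and |u^2 − 49| ≤ 15|u + 7| < 15·(ε/15) = ε.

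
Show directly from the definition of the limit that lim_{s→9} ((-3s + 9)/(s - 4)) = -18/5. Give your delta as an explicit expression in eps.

Suppose eps > 0. We want delta > 0 with 0 < |s − 9| < delta ⇒ |(-3s + 9)/(s - 4) + 18/5| < eps.
Combining over a common denominator, (-3s + 9)/(s - 4) + 18/5 = [(-3s + 9)·5 − (-18)·(s - 4)] / [5·(s - 4)] = 3(s − 9) / (5(s - 4)).
So |(-3s + 9)/(s - 4) + 18/5| = 3|s − 9| / (5·|s − 4|).
Require delta ≤ 5/2, so |s − 4| ≥ |5| − |s − 9| > 5 − 5/2 = 5/2.
Hence |(-3s + 9)/(s - 4) + 18/5| < 3|s − 9|/(5·(5/2)) = (6/25)|s − 9|, which is < eps once |s − 9| < (25/6)eps.
Take delta = min(5/2, (25/6)eps). Then 0 < |s − 9| < delta forces both bounds, so |(-3s + 9)/(s - 4) + 18/5| < eps.

delta = min(5/2, (25/6)eps)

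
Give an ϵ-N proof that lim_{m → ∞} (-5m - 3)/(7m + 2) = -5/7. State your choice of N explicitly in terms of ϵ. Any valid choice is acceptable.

N = (11/49)/ϵ

Suppose ϵ > 0. For m ≥ 1, |(-5m - 3)/(7m + 2) + 5/7| = |-11|/(7(7m + 2)) = 11/(7(7m + 2)).
Since 7m + 2 ≥ 7m for m ≥ 1, this is ≤ 11/(7·7m) = (11/49)/m.
So |(-5m - 3)/(7m + 2) + 5/7| < ϵ whenever m > (11/49)/ϵ.
Take N = (11/49)/ϵ. If m > N then |(-5m - 3)/(7m + 2) + 5/7| ≤ (11/49)/m < ϵ.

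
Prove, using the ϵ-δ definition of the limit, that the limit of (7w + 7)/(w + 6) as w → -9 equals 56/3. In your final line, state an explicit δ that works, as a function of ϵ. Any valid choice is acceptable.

δ = min(3/2, (9/70)ϵ)

Fix ϵ > 0. We want δ > 0 with 0 < |w + 9| < δ ⇒ |(7w + 7)/(w + 6) − (56/3)| < ϵ.
Combining over a common denominator, (7w + 7)/(w + 6) − (56/3) = [(7w + 7)·(-3) − (-56)·(w + 6)] / [(-3)·(w + 6)] = 35(w + 9) / ((-3)(w + 6)).
So |(7w + 7)/(w + 6) − (56/3)| = 35|w + 9| / (3·|w + 6|).
Require δ ≤ 3/2, so |w + 6| ≥ |-3| − |w + 9| > 3 − 3/2 = 3/2.
Hence |(7w + 7)/(w + 6) − (56/3)| < 35|w + 9|/(3·(3/2)) = (70/9)|w + 9|, which is < ϵ once |w + 9| < (9/70)ϵ.
Take δ = min(3/2, (9/70)ϵ). Then 0 < |w + 9| < δ forces both bounds, so |(7w + 7)/(w + 6) − (56/3)| < ϵ.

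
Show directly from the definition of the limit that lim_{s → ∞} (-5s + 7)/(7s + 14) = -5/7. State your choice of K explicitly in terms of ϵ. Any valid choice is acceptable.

Let ϵ > 0. We seek K > 0 such that s > K implies |(-5s + 7)/(7s + 14) + 5/7| < ϵ.
(-5s + 7)/(7s + 14) + 5/7 = (7(-5s + 7) − (-5)(7s + 14)) / (7(7s + 14)) = 119/(7(7s + 14)).
For s > 0 we have 7s + 14 > 7s, so |(-5s + 7)/(7s + 14) + 5/7| = 119/(7(7s + 14)) < 119/(7·7s) = (17/7)/s.
Thus |(-5s + 7)/(7s + 14) + 5/7| < ϵ whenever s > (17/7)/ϵ.
Take K = (17/7)/ϵ. If s > K then |(-5s + 7)/(7s + 14) + 5/7| < (17/7)/s < ϵ.

K = (17/7)/ϵ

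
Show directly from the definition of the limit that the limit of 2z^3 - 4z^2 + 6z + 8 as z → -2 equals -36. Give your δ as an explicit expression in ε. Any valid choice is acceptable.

Let ε > 0. We want δ > 0 such that 0 < |z + 2| < δ implies |(2z^3 - 4z^2 + 6z + 8) + 36| < ε.
(2z^3 - 4z^2 + 6z + 8) + 36 = 2z^3 - 4z^2 + 6z + 44 = (z + 2)(2z^2 - 8z + 22).
So |(2z^3 - 4z^2 + 6z + 8) + 36| = |z + 2|·|2z^2 - 8z + 22|.
Require δ ≤ 1. Then |z + 2| < 1 gives |z| < 3, and by the triangle inequality |2z^2 - 8z + 22| ≤ 2·3^2 + 8·3 + 22 = 64.
Hence |(2z^3 - 4z^2 + 6z + 8) + 36| ≤ 64|z + 2| < ε provided |z + 2| < ε/64.
Choosing δ = min(1, ε/64) ensures both conditions, hence |(2z^3 - 4z^2 + 6z + 8) + 36| < ε.

δ = min(1, ε/64)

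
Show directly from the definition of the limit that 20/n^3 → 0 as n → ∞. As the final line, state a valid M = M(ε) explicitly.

Fix ε > 0. For n ≥ 1, |20/n^3 − 0| = 20/n^3.
20/n^3 < ε ⇔ n^3 > 20/ε ⇔ n > (20/ε)^{1/3}.
Take M = (20/ε)^{1/3}. Then n > M implies 20/n^3 < ε.

M = (20/ε)^{1/3}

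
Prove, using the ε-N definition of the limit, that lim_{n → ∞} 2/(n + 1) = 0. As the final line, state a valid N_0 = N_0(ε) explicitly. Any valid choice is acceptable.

Suppose ε > 0. For n ≥ 1, |2/(n + 1) − 0| = 2/(n + 1) ≤ 2/n.
We need 2/n < ε, i.e. n > 2/ε.
Take N_0 = 2/ε. If n > N_0 then |2/(n + 1)| ≤ 2/n < ε.

N_0 = 2/ε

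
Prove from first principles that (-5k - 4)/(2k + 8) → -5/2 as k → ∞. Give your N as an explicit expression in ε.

N = 8/ε

Suppose ε > 0. For k ≥ 1, |(-5k - 4)/(2k + 8) + 5/2| = |32|/(2(2k + 8)) = 32/(2(2k + 8)).
Since 2k + 8 ≥ 2k for k ≥ 1, this is ≤ 32/(2·2k) = 8/k.
So |(-5k - 4)/(2k + 8) + 5/2| < ε whenever k > 8/ε.
Take N = 8/ε. If k > N then |(-5k - 4)/(2k + 8) + 5/2| ≤ 8/k < ε.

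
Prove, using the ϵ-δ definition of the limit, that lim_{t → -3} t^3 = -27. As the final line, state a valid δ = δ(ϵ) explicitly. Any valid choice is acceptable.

Fix ϵ > 0. We seek δ > 0 with 0 < |t + 3| < δ ⇒ |t^3 + 27| < ϵ.
Factor: t^3 + 27 = (t + 3)(t^2 - 3t + 9), so |t^3 + 27| = |t + 3|·|t^2 - 3t + 9|.
Impose δ ≤ 2 so that |t| < 5; then |t^2 - 3t + 9| ≤ 49.
Hence |t^3 + 27| ≤ 49|t + 3|, which is < ϵ once |t + 3| < ϵ/49.
Take δ = min(2, ϵ/49). If 0 < |t + 3| < δ then both bounds hold and |t^3 + 27| ≤ 49|t + 3| < 49·(ϵ/49) = ϵ.

δ = min(2, ϵ/49)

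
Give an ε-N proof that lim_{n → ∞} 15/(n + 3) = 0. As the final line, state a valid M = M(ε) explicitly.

M = 15/ε

Fix ε > 0. For n ≥ 1, |15/(n + 3) − 0| = 15/(n + 3) ≤ 15/n.
We need 15/n < ε, i.e. n > 15/ε.
Take M = 15/ε. If n > M then |15/(n + 3)| ≤ 15/n < ε.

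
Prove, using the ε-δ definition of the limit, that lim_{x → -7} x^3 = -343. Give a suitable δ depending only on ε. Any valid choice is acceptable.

δ = min(1, ε/169)

Let ε > 0. We seek δ > 0 with 0 < |x + 7| < δ ⇒ |x^3 + 343| < ε.
Factor: x^3 + 343 = (x + 7)(x^2 - 7x + 49), so |x^3 + 343| = |x + 7|·|x^2 - 7x + 49|.
Impose δ ≤ 1 so that |x| < 8; then |x^2 - 7x + 49| ≤ 169.
Hence |x^3 + 343| ≤ 169|x + 7|, which is < ε once |x + 7| < ε/169.
Take δ = min(1, ε/169). If 0 < |x + 7| < δ then both bounds hold and |x^3 + 343| ≤ 169|x + 7| < 169·(ε/169) = ε.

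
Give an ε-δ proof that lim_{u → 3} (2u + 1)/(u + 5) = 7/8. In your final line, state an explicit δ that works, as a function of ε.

δ = min(4, (32/9)ε)

Let ε > 0 be given. We want δ > 0 with 0 < |u − 3| < δ ⇒ |(2u + 1)/(u + 5) − (7/8)| < ε.
Combining over a common denominator, (2u + 1)/(u + 5) − (7/8) = [(2u + 1)·8 − 7·(u + 5)] / [8·(u + 5)] = 9(u − 3) / (8(u + 5)).
So |(2u + 1)/(u + 5) − (7/8)| = 9|u − 3| / (8·|u + 5|).
Require δ ≤ 4, so |u + 5| ≥ |8| − |u − 3| > 8 − 4 = 4.
Hence |(2u + 1)/(u + 5) − (7/8)| < 9|u − 3|/(8·4) = (9/32)|u − 3|, which is < ε once |u − 3| < (32/9)ε.
Take δ = min(4, (32/9)ε). Then 0 < |u − 3| < δ forces both bounds, so |(2u + 1)/(u + 5) − (7/8)| < ε.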